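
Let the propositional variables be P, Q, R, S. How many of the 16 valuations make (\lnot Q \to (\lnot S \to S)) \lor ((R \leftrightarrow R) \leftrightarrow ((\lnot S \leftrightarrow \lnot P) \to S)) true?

14

Initial set: {((\lnot Q \to (\lnot S \to S)) \lor ((R \leftrightarrow R) \leftrightarrow ((\lnot S \leftrightarrow \lnot P) \to S)))}.
((\lnot Q \to (\lnot S \to S)) \lor ((R \leftrightarrow R) \leftrightarrow ((\lnot S \leftrightarrow \lnot P) \to S))): β-rule — branch into (\lnot Q \to (\lnot S \to S))  //  ((R \leftrightarrow R) \leftrightarrow ((\lnot S \leftrightarrow \lnot P) \to S)).
  branch 1 (add (\lnot Q \to (\lnot S \to S))):
    (\lnot Q \to (\lnot S \to S)): β-rule — branch into \lnot \lnot Q  //  (\lnot S \to S).
      branch 1.1 (add \lnot \lnot Q):
        ○ open, literals {Q=1}.
      branch 1.2 (add (\lnot S \to S)):
        (\lnot S \to S): β-rule — branch into \lnot \lnot S  //  S.
          branch 1.2.1 (add \lnot \lnot S):
            ○ open, literals {S=1}.
          branch 1.2.2 (add S):
            ○ open, literals {S=1}.
  branch 2 (add ((R \leftrightarrow R) \leftrightarrow ((\lnot S \leftrightarrow \lnot P) \to S))):
    ((R \leftrightarrow R) \leftrightarrow ((\lnot S \leftrightarrow \lnot P) \to S)): β-rule — branch into (R \leftrightarrow R), ((\lnot S \leftrightarrow \lnot P) \to S)  //  \lnot (R \leftrightarrow R), \lnot ((\lnot S \leftrightarrow \lnot P) \to S).
      branch 2.1 (add (R \leftrightarrow R), ((\lnot S \leftrightarrow \lnot P) \to S)):
        (R \leftrightarrow R): β-rule — branch into R, R  //  \lnot R, \lnot R.
          branch 2.1.1 (add R, R):
            ((\lnot S \leftrightarrow \lnot P) \to S): β-rule — branch into \lnot (\lnot S \leftrightarrow \lnot P)  //  S.
              branch 2.1.1.1 (add \lnot (\lnot S \leftrightarrow \lnot P)):
                \lnot (\lnot S \leftrightarrow \lnot P): β-rule — branch into \lnot S, \lnot \lnot P  //  \lnot \lnot S, \lnot P.
                  branch 2.1.1.1.1 (add \lnot S, \lnot \lnot P):
                    ○ open, literals {P=1, R=1, S=0}.
                  branch 2.1.1.1.2 (add \lnot \lnot S, \lnot P):
                    ○ open, literals {P=0, R=1, S=1}.
              branch 2.1.1.2 (add S):
                ○ open, literals {R=1, S=1}.
          branch 2.1.2 (add \lnot R, \lnot R):
            ((\lnot S \leftrightarrow \lnot P) \to S): β-rule — branch into \lnot (\lnot S \leftrightarrow \lnot P)  //  S.
              branch 2.1.2.1 (add \lnot (\lnot S \leftrightarrow \lnot P)):
                \lnot (\lnot S \leftrightarrow \lnot P): β-rule — branch into \lnot S, \lnot \lnot P  //  \lnot \lnot S, \lnot P.
                  branch 2.1.2.1.1 (add \lnot S, \lnot \lnot P):
                    ○ open, literals {P=1, R=0, S=0}.
                  branch 2.1.2.1.2 (add \lnot \lnot S, \lnot P):
                    ○ open, literals {P=0, R=0, S=1}.
              branch 2.1.2.2 (add S):
                ○ open, literals {R=0, S=1}.
      branch 2.2 (add \lnot (R \leftrightarrow R), \lnot ((\lnot S \leftrightarrow \lnot P) \to S)):
        \lnot ((\lnot S \leftrightarrow \lnot P) \to S): α-rule — add (\lnot S \leftrightarrow \lnot P), \lnot S.
        \lnot (R \leftrightarrow R): β-rule — branch into R, \lnot R  //  \lnot R, R.
          branch 2.2.1 (add R, \lnot R):
            × closes — contains both R and \lnot R.
          branch 2.2.2 (add \lnot R, R):
            × closes — contains both R and \lnot R.
2 branches closed, 9 open.
Each open branch fixes some atoms; the unmentioned ones are free. Counting distinct full assignments: branch {Q=1} (P, R, S) contributes 8 new; branch {S=1} (P, Q, R) contributes 4 new; branch {S=1} (P, Q, R) contributes 0 new; branch {P=1, R=1, S=0} (Q) contributes 1 new; branch {P=0, R=1, S=1} (Q) contributes 0 new; branch {R=1, S=1} (P, Q) contributes 0 new; branch {P=1, R=0, S=0} (Q) contributes 1 new; branch {P=0, R=0, S=1} (Q) contributes 0 new; branch {R=0, S=1} (P, Q) contributes 0 new. Total: 14.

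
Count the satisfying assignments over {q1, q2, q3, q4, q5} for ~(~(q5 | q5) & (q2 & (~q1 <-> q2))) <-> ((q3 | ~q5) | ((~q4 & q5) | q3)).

Initial set: {(~(~(q5 | q5) & (q2 & (~q1 <-> q2))) <-> ((q3 | ~q5) | ((~q4 & q5) | q3)))}.
(~(~(q5 | q5) & (q2 & (~q1 <-> q2))) <-> ((q3 | ~q5) | ((~q4 & q5) | q3))): β-rule — branch into ~(~(q5 | q5) & (q2 & (~q1 <-> q2))), ((q3 | ~q5) | ((~q4 & q5) | q3))  //  ~~(~(q5 | q5) & (q2 & (~q1 <-> q2))), ~((q3 | ~q5) | ((~q4 & q5) | q3)).
  branch 1 (add ~(~(q5 | q5) & (q2 & (~q1 <-> q2))), ((q3 | ~q5) | ((~q4 & q5) | q3))):
    ~(~(q5 | q5) & (q2 & (~q1 <-> q2))): β-rule — branch into ~~(q5 | q5)  //  ~(q2 & (~q1 <-> q2)).
      branch 1.1 (add ~~(q5 | q5)):
        ((q3 | ~q5) | ((~q4 & q5) | q3)): β-rule — branch into (q3 | ~q5)  //  ((~q4 & q5) | q3).
          branch 1.1.1 (add (q3 | ~q5)):
            ~~(q5 | q5): β-rule — branch into q5  //  q5.
              branch 1.1.1.1 (add q5):
                (q3 | ~q5): β-rule — branch into q3  //  ~q5.
                  branch 1.1.1.1.1 (add q3):
                    ○ open, literals {q3=true, q5=true}.
                  branch 1.1.1.1.2 (add ~q5):
                    × closes — contains both q5 and ~q5.
              branch 1.1.1.2 (add q5):
                (q3 | ~q5): β-rule — branch into q3  //  ~q5.
                  branch 1.1.1.2.1 (add q3):
                    ○ open, literals {q3=true, q5=true}.
                  branch 1.1.1.2.2 (add ~q5):
                    × closes — contains both q5 and ~q5.
          branch 1.1.2 (add ((~q4 & q5) | q3)):
            ~~(q5 | q5): β-rule — branch into q5  //  q5.
              branch 1.1.2.1 (add q5):
                ((~q4 & q5) | q3): β-rule — branch into (~q4 & q5)  //  q3.
                  branch 1.1.2.1.1 (add (~q4 & q5)):
                    (~q4 & q5): α-rule — add ~q4, q5.
                    ○ open, literals {q4=false, q5=true}.
                  branch 1.1.2.1.2 (add q3):
                    ○ open, literals {q3=true, q5=true}.
              branch 1.1.2.2 (add q5):
                ((~q4 & q5) | q3): β-rule — branch into (~q4 & q5)  //  q3.
                  branch 1.1.2.2.1 (add (~q4 & q5)):
                    (~q4 & q5): α-rule — add ~q4, q5.
                    ○ open, literals {q4=false, q5=true}.
                  branch 1.1.2.2.2 (add q3):
                    ○ open, literals {q3=true, q5=true}.
      branch 1.2 (add ~(q2 & (~q1 <-> q2))):
        ((q3 | ~q5) | ((~q4 & q5) | q3)): β-rule — branch into (q3 | ~q5)  //  ((~q4 & q5) | q3).
          branch 1.2.1 (add (q3 | ~q5)):
            ~(q2 & (~q1 <-> q2)): β-rule — branch into ~q2  //  ~(~q1 <-> q2).
              branch 1.2.1.1 (add ~q2):
                (q3 | ~q5): β-rule — branch into q3  //  ~q5.
                  branch 1.2.1.1.1 (add q3):
                    ○ open, literals {q2=false, q3=true}.
                  branch 1.2.1.1.2 (add ~q5):
                    ○ open, literals {q2=false, q5=false}.
              branch 1.2.1.2 (add ~(~q1 <-> q2)):
                (q3 | ~q5): β-rule — branch into q3  //  ~q5.
                  branch 1.2.1.2.1 (add q3):
                    ~(~q1 <-> q2): β-rule — branch into ~q1, ~q2  //  ~~q1, q2.
                      branch 1.2.1.2.1.1 (add ~q1, ~q2):
                        ○ open, literals {q1=false, q2=false, q3=true}.
                      branch 1.2.1.2.1.2 (add ~~q1, q2):
                        ○ open, literals {q1=true, q2=true, q3=true}.
                  branch 1.2.1.2.2 (add ~q5):
                    ~(~q1 <-> q2): β-rule — branch into ~q1, ~q2  //  ~~q1, q2.
                      branch 1.2.1.2.2.1 (add ~q1, ~q2):
                        ○ open, literals {q1=false, q2=false, q5=false}.
                      branch 1.2.1.2.2.2 (add ~~q1, q2):
                        ○ open, literals {q1=true, q2=true, q5=false}.
          branch 1.2.2 (add ((~q4 & q5) | q3)):
            ~(q2 & (~q1 <-> q2)): β-rule — branch into ~q2  //  ~(~q1 <-> q2).
              branch 1.2.2.1 (add ~q2):
                ((~q4 & q5) | q3): β-rule — branch into (~q4 & q5)  //  q3.
                  branch 1.2.2.1.1 (add (~q4 & q5)):
                    (~q4 & q5): α-rule — add ~q4, q5.
                    ○ open, literals {q2=false, q4=false, q5=true}.
                  branch 1.2.2.1.2 (add q3):
                    ○ open, literals {q2=false, q3=true}.
              branch 1.2.2.2 (add ~(~q1 <-> q2)):
                ((~q4 & q5) | q3): β-rule — branch into (~q4 & q5)  //  q3.
                  branch 1.2.2.2.1 (add (~q4 & q5)):
                    (~q4 & q5): α-rule — add ~q4, q5.
                    ~(~q1 <-> q2): β-rule — branch into ~q1, ~q2  //  ~~q1, q2.
                      branch 1.2.2.2.1.1 (add ~q1, ~q2):
                        ○ open, literals {q1=false, q2=false, q4=false, q5=true}.
                      branch 1.2.2.2.1.2 (add ~~q1, q2):
                        ○ open, literals {q1=true, q2=true, q4=false, q5=true}.
                  branch 1.2.2.2.2 (add q3):
                    ~(~q1 <-> q2): β-rule — branch into ~q1, ~q2  //  ~~q1, q2.
                      branch 1.2.2.2.2.1 (add ~q1, ~q2):
                        ○ open, literals {q1=false, q2=false, q3=true}.
                      branch 1.2.2.2.2.2 (add ~~q1, q2):
                        ○ open, literals {q1=true, q2=true, q3=true}.
  branch 2 (add ~~(~(q5 | q5) & (q2 & (~q1 <-> q2))), ~((q3 | ~q5) | ((~q4 & q5) | q3))):
    ~~(~(q5 | q5) & (q2 & (~q1 <-> q2))): α-rule — add ~(q5 | q5), (q2 & (~q1 <-> q2)).
    ~((q3 | ~q5) | ((~q4 & q5) | q3)): α-rule — add ~(q3 | ~q5), ~((~q4 & q5) | q3).
    ~(q5 | q5): α-rule — add ~q5, ~q5.
    (q2 & (~q1 <-> q2)): α-rule — add q2, (~q1 <-> q2).
    ~(q3 | ~q5): α-rule — add ~q3, ~~q5.
    × closes — contains both q5 and ~q5.
3 branches closed, 18 open.
Each open branch fixes some atoms; the unmentioned ones are free. Counting distinct full assignments: branch {q3=true, q5=true} (q1, q2, q4) contributes 8 new; branch {q3=true, q5=true} (q1, q2, q4) contributes 0 new; branch {q4=false, q5=true} (q1, q2, q3) contributes 4 new; branch {q3=true, q5=true} (q1, q2, q4) contributes 0 new; branch {q4=false, q5=true} (q1, q2, q3) contributes 0 new; branch {q3=true, q5=true} (q1, q2, q4) contributes 0 new; branch {q2=false, q3=true} (q1, q4, q5) contributes 4 new; branch {q2=false, q5=false} (q1, q3, q4) contributes 4 new; branch {q1=false, q2=false, q3=true} (q4, q5) contributes 0 new; branch {q1=true, q2=true, q3=true} (q4, q5) contributes 2 new; branch {q1=false, q2=false, q5=false} (q3, q4) contributes 0 new; branch {q1=true, q2=true, q5=false} (q3, q4) contributes 2 new; branch {q2=false, q4=false, q5=true} (q1, q3) contributes 0 new; branch {q2=false, q3=true} (q1, q4, q5) contributes 0 new; branch {q1=false, q2=false, q4=false, q5=true} (q3) contributes 0 new; branch {q1=true, q2=true, q4=false, q5=true} (q3) contributes 0 new; branch {q1=false, q2=false, q3=true} (q4, q5) contributes 0 new; branch {q1=true, q2=true, q3=true} (q4, q5) contributes 0 new. Total: 24.

24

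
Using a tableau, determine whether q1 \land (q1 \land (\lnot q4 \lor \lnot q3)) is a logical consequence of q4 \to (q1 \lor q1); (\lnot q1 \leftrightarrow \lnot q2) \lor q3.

Initial set: {(q4 \to (q1 \lor q1)); ((\lnot q1 \leftrightarrow \lnot q2) \lor q3); \lnot (q1 \land (q1 \land (\lnot q4 \lor \lnot q3)))}.
(q4 \to (q1 \lor q1)): β-rule — branch into \lnot q4  //  (q1 \lor q1).
  branch 1 (add \lnot q4):
    ((\lnot q1 \leftrightarrow \lnot q2) \lor q3): β-rule — branch into (\lnot q1 \leftrightarrow \lnot q2)  //  q3.
      branch 1.1 (add (\lnot q1 \leftrightarrow \lnot q2)):
        \lnot (q1 \land (q1 \land (\lnot q4 \lor \lnot q3))): β-rule — branch into \lnot q1  //  \lnot (q1 \land (\lnot q4 \lor \lnot q3)).
          branch 1.1.1 (add \lnot q1):
            (\lnot q1 \leftrightarrow \lnot q2): β-rule — branch into \lnot q1, \lnot q2  //  \lnot \lnot q1, \lnot \lnot q2.
              branch 1.1.1.1 (add \lnot q1, \lnot q2):
                ○ open, literals {q1=0, q2=0, q4=0}.
              branch 1.1.1.2 (add \lnot \lnot q1, \lnot \lnot q2):
                × closes — contains both q1 and \lnot q1.
          branch 1.1.2 (add \lnot (q1 \land (\lnot q4 \lor \lnot q3))):
            (\lnot q1 \leftrightarrow \lnot q2): β-rule — branch into \lnot q1, \lnot q2  //  \lnot \lnot q1, \lnot \lnot q2.
              branch 1.1.2.1 (add \lnot q1, \lnot q2):
                \lnot (q1 \land (\lnot q4 \lor \lnot q3)): β-rule — branch into \lnot q1  //  \lnot (\lnot q4 \lor \lnot q3).
                  branch 1.1.2.1.1 (add \lnot q1):
                    ○ open, literals {q1=0, q2=0, q4=0}.
                  branch 1.1.2.1.2 (add \lnot (\lnot q4 \lor \lnot q3)):
                    \lnot (\lnot q4 \lor \lnot q3): α-rule — add \lnot \lnot q4, \lnot \lnot q3.
                    × closes — contains both q4 and \lnot q4.
              branch 1.1.2.2 (add \lnot \lnot q1, \lnot \lnot q2):
                \lnot (q1 \land (\lnot q4 \lor \lnot q3)): β-rule — branch into \lnot q1  //  \lnot (\lnot q4 \lor \lnot q3).
                  branch 1.1.2.2.1 (add \lnot q1):
                    × closes — contains both q1 and \lnot q1.
                  branch 1.1.2.2.2 (add \lnot (\lnot q4 \lor \lnot q3)):
                    \lnot (\lnot q4 \lor \lnot q3): α-rule — add \lnot \lnot q4, \lnot \lnot q3.
                    × closes — contains both q4 and \lnot q4.
      branch 1.2 (add q3):
        \lnot (q1 \land (q1 \land (\lnot q4 \lor \lnot q3))): β-rule — branch into \lnot q1  //  \lnot (q1 \land (\lnot q4 \lor \lnot q3)).
          branch 1.2.1 (add \lnot q1):
            ○ open, literals {q1=0, q3=1, q4=0}.
          branch 1.2.2 (add \lnot (q1 \land (\lnot q4 \lor \lnot q3))):
            \lnot (q1 \land (\lnot q4 \lor \lnot q3)): β-rule — branch into \lnot q1  //  \lnot (\lnot q4 \lor \lnot q3).
              branch 1.2.2.1 (add \lnot q1):
                ○ open, literals {q1=0, q3=1, q4=0}.
              branch 1.2.2.2 (add \lnot (\lnot q4 \lor \lnot q3)):
                \lnot (\lnot q4 \lor \lnot q3): α-rule — add \lnot \lnot q4, \lnot \lnot q3.
                × closes — contains both q4 and \lnot q4.
  branch 2 (add (q1 \lor q1)):
    ((\lnot q1 \leftrightarrow \lnot q2) \lor q3): β-rule — branch into (\lnot q1 \leftrightarrow \lnot q2)  //  q3.
      branch 2.1 (add (\lnot q1 \leftrightarrow \lnot q2)):
        \lnot (q1 \land (q1 \land (\lnot q4 \lor \lnot q3))): β-rule — branch into \lnot q1  //  \lnot (q1 \land (\lnot q4 \lor \lnot q3)).
          branch 2.1.1 (add \lnot q1):
            (q1 \lor q1): β-rule — branch into q1  //  q1.
              branch 2.1.1.1 (add q1):
                × closes — contains both q1 and \lnot q1.
              branch 2.1.1.2 (add q1):
                × closes — contains both q1 and \lnot q1.
          branch 2.1.2 (add \lnot (q1 \land (\lnot q4 \lor \lnot q3))):
            (q1 \lor q1): β-rule — branch into q1  //  q1.
              branch 2.1.2.1 (add q1):
                (\lnot q1 \leftrightarrow \lnot q2): β-rule — branch into \lnot q1, \lnot q2  //  \lnot \lnot q1, \lnot \lnot q2.
                  branch 2.1.2.1.1 (add \lnot q1, \lnot q2):
                    × closes — contains both q1 and \lnot q1.
                  branch 2.1.2.1.2 (add \lnot \lnot q1, \lnot \lnot q2):
                    \lnot (q1 \land (\lnot q4 \lor \lnot q3)): β-rule — branch into \lnot q1  //  \lnot (\lnot q4 \lor \lnot q3).
                      branch 2.1.2.1.2.1 (add \lnot q1):
                        × closes — contains both q1 and \lnot q1.
                      branch 2.1.2.1.2.2 (add \lnot (\lnot q4 \lor \lnot q3)):
                        \lnot (\lnot q4 \lor \lnot q3): α-rule — add \lnot \lnot q4, \lnot \lnot q3.
                        ○ open, literals {q1=1, q2=1, q3=1, q4=1}.
              branch 2.1.2.2 (add q1):
                (\lnot q1 \leftrightarrow \lnot q2): β-rule — branch into \lnot q1, \lnot q2  //  \lnot \lnot q1, \lnot \lnot q2.
                  branch 2.1.2.2.1 (add \lnot q1, \lnot q2):
                    × closes — contains both q1 and \lnot q1.
                  branch 2.1.2.2.2 (add \lnot \lnot q1, \lnot \lnot q2):
                    \lnot (q1 \land (\lnot q4 \lor \lnot q3)): β-rule — branch into \lnot q1  //  \lnot (\lnot q4 \lor \lnot q3).
                      branch 2.1.2.2.2.1 (add \lnot q1):
                        × closes — contains both q1 and \lnot q1.
                      branch 2.1.2.2.2.2 (add \lnot (\lnot q4 \lor \lnot q3)):
                        \lnot (\lnot q4 \lor \lnot q3): α-rule — add \lnot \lnot q4, \lnot \lnot q3.
                        ○ open, literals {q1=1, q2=1, q3=1, q4=1}.
      branch 2.2 (add q3):
        \lnot (q1 \land (q1 \land (\lnot q4 \lor \lnot q3))): β-rule — branch into \lnot q1  //  \lnot (q1 \land (\lnot q4 \lor \lnot q3)).
          branch 2.2.1 (add \lnot q1):
            (q1 \lor q1): β-rule — branch into q1  //  q1.
              branch 2.2.1.1 (add q1):
                × closes — contains both q1 and \lnot q1.
              branch 2.2.1.2 (add q1):
                × closes — contains both q1 and \lnot q1.
          branch 2.2.2 (add \lnot (q1 \land (\lnot q4 \lor \lnot q3))):
            (q1 \lor q1): β-rule — branch into q1  //  q1.
              branch 2.2.2.1 (add q1):
                \lnot (q1 \land (\lnot q4 \lor \lnot q3)): β-rule — branch into \lnot q1  //  \lnot (\lnot q4 \lor \lnot q3).
                  branch 2.2.2.1.1 (add \lnot q1):
                    × closes — contains both q1 and \lnot q1.
                  branch 2.2.2.1.2 (add \lnot (\lnot q4 \lor \lnot q3)):
                    \lnot (\lnot q4 \lor \lnot q3): α-rule — add \lnot \lnot q4, \lnot \lnot q3.
                    ○ open, literals {q1=1, q3=1, q4=1}.
              branch 2.2.2.2 (add q1):
                \lnot (q1 \land (\lnot q4 \lor \lnot q3)): β-rule — branch into \lnot q1  //  \lnot (\lnot q4 \lor \lnot q3).
                  branch 2.2.2.2.1 (add \lnot q1):
                    × closes — contains both q1 and \lnot q1.
                  branch 2.2.2.2.2 (add \lnot (\lnot q4 \lor \lnot q3)):
                    \lnot (\lnot q4 \lor \lnot q3): α-rule — add \lnot \lnot q4, \lnot \lnot q3.
                    ○ open, literals {q1=1, q3=1, q4=1}.
15 branches closed, 8 open.
An open branch gives a countermodel: q1=0, q2=0, q4=0 (unmentioned atoms arbitrary); the premises hold there but the conclusion fails.

No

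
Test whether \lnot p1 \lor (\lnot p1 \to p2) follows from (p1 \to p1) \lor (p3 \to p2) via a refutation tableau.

Yes

Initial set: {T ((p1 \to p1) \lor (p3 \to p2)); F (\lnot p1 \lor (\lnot p1 \to p2))}.
F (\lnot p1 \lor (\lnot p1 \to p2)): α-rule — add F \lnot p1, F (\lnot p1 \to p2).
F (\lnot p1 \to p2): α-rule — add T \lnot p1, F p2.
× closes — contains both p1 and \lnot p1.
All 1 branch closes.
Every branch closed, so the premises entail the conclusion.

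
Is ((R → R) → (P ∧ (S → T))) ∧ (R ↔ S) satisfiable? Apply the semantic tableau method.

Initial set: {T (((R → R) → (P ∧ (S → T))) ∧ (R ↔ S))}.
T (((R → R) → (P ∧ (S → T))) ∧ (R ↔ S)): α-rule — add T ((R → R) → (P ∧ (S → T))), T (R ↔ S).
T ((R → R) → (P ∧ (S → T))): β-rule — branch into F (R → R)  //  T (P ∧ (S → T)).
  branch 1 (add F (R → R)):
    F (R → R): α-rule — add T R, F R.
    × closes — contains both R and ¬R.
  branch 2 (add T (P ∧ (S → T))):
    T (P ∧ (S → T)): α-rule — add T P, T (S → T).
    T (R ↔ S): β-rule — branch into T R, T S  //  F R, F S.
      branch 2.1 (add T R, T S):
        T (S → T): β-rule — branch into F S  //  T T.
          branch 2.1.1 (add F S):
            × closes — contains both S and ¬S.
          branch 2.1.2 (add T T):
            ○ open, literals {P=T, R=T, S=T, T=T}.
      branch 2.2 (add F R, F S):
        T (S → T): β-rule — branch into F S  //  T T.
          branch 2.2.1 (add F S):
            ○ open, literals {P=T, R=F, S=F}.
          branch 2.2.2 (add T T):
            ○ open, literals {P=T, R=F, S=F, T=T}.
2 branches closed, 3 open.
An open branch gives a satisfying assignment: P=T, R=T, S=T, T=T.

Satisfiable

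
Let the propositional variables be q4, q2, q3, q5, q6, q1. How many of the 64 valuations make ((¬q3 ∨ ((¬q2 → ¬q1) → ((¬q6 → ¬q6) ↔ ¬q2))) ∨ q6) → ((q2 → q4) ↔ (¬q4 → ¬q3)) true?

48

Initial set: {(((¬q3 ∨ ((¬q2 → ¬q1) → ((¬q6 → ¬q6) ↔ ¬q2))) ∨ q6) → ((q2 → q4) ↔ (¬q4 → ¬q3)))}.
(((¬q3 ∨ ((¬q2 → ¬q1) → ((¬q6 → ¬q6) ↔ ¬q2))) ∨ q6) → ((q2 → q4) ↔ (¬q4 → ¬q3))): β-rule — branch into ¬((¬q3 ∨ ((¬q2 → ¬q1) → ((¬q6 → ¬q6) ↔ ¬q2))) ∨ q6)  //  ((q2 → q4) ↔ (¬q4 → ¬q3)).
  branch 1 (add ¬((¬q3 ∨ ((¬q2 → ¬q1) → ((¬q6 → ¬q6) ↔ ¬q2))) ∨ q6)):
    ¬((¬q3 ∨ ((¬q2 → ¬q1) → ((¬q6 → ¬q6) ↔ ¬q2))) ∨ q6): α-rule — add ¬(¬q3 ∨ ((¬q2 → ¬q1) → ((¬q6 → ¬q6) ↔ ¬q2))), ¬q6.
    ¬(¬q3 ∨ ((¬q2 → ¬q1) → ((¬q6 → ¬q6) ↔ ¬q2))): α-rule — add ¬¬q3, ¬((¬q2 → ¬q1) → ((¬q6 → ¬q6) ↔ ¬q2)).
    ¬((¬q2 → ¬q1) → ((¬q6 → ¬q6) ↔ ¬q2)): α-rule — add (¬q2 → ¬q1), ¬((¬q6 → ¬q6) ↔ ¬q2).
    (¬q2 → ¬q1): β-rule — branch into ¬¬q2  //  ¬q1.
      branch 1.1 (add ¬¬q2):
        ¬((¬q6 → ¬q6) ↔ ¬q2): β-rule — branch into (¬q6 → ¬q6), ¬¬q2  //  ¬(¬q6 → ¬q6), ¬q2.
          branch 1.1.1 (add (¬q6 → ¬q6), ¬¬q2):
            (¬q6 → ¬q6): β-rule — branch into ¬¬q6  //  ¬q6.
              branch 1.1.1.1 (add ¬¬q6):
                × closes — contains both q6 and ¬q6.
              branch 1.1.1.2 (add ¬q6):
                ○ open, literals {q2=true, q3=true, q6=false}.
          branch 1.1.2 (add ¬(¬q6 → ¬q6), ¬q2):
            × closes — contains both q2 and ¬q2.
      branch 1.2 (add ¬q1):
        ¬((¬q6 → ¬q6) ↔ ¬q2): β-rule — branch into (¬q6 → ¬q6), ¬¬q2  //  ¬(¬q6 → ¬q6), ¬q2.
          branch 1.2.1 (add (¬q6 → ¬q6), ¬¬q2):
            (¬q6 → ¬q6): β-rule — branch into ¬¬q6  //  ¬q6.
              branch 1.2.1.1 (add ¬¬q6):
                × closes — contains both q6 and ¬q6.
              branch 1.2.1.2 (add ¬q6):
                ○ open, literals {q1=false, q2=true, q3=true, q6=false}.
          branch 1.2.2 (add ¬(¬q6 → ¬q6), ¬q2):
            ¬(¬q6 → ¬q6): α-rule — add ¬q6, ¬¬q6.
            × closes — contains both q6 and ¬q6.
  branch 2 (add ((q2 → q4) ↔ (¬q4 → ¬q3))):
    ((q2 → q4) ↔ (¬q4 → ¬q3)): β-rule — branch into (q2 → q4), (¬q4 → ¬q3)  //  ¬(q2 → q4), ¬(¬q4 → ¬q3).
      branch 2.1 (add (q2 → q4), (¬q4 → ¬q3)):
        (q2 → q4): β-rule — branch into ¬q2  //  q4.
          branch 2.1.1 (add ¬q2):
            (¬q4 → ¬q3): β-rule — branch into ¬¬q4  //  ¬q3.
              branch 2.1.1.1 (add ¬¬q4):
                ○ open, literals {q2=false, q4=true}.
              branch 2.1.1.2 (add ¬q3):
                ○ open, literals {q2=false, q3=false}.
          branch 2.1.2 (add q4):
            (¬q4 → ¬q3): β-rule — branch into ¬¬q4  //  ¬q3.
              branch 2.1.2.1 (add ¬¬q4):
                ○ open, literals {q4=true}.
              branch 2.1.2.2 (add ¬q3):
                ○ open, literals {q3=false, q4=true}.
      branch 2.2 (add ¬(q2 → q4), ¬(¬q4 → ¬q3)):
        ¬(q2 → q4): α-rule — add q2, ¬q4.
        ¬(¬q4 → ¬q3): α-rule — add ¬q4, ¬¬q3.
        ○ open, literals {q2=true, q3=true, q4=false}.
4 branches closed, 7 open.
Each open branch fixes some atoms; the unmentioned ones are free. Counting distinct full assignments: branch {q2=true, q3=true, q6=false} (q4, q5, q1) contributes 8 new; branch {q1=false, q2=true, q3=true, q6=false} (q4, q5) contributes 0 new; branch {q2=false, q4=true} (q3, q5, q6, q1) contributes 16 new; branch {q2=false, q3=false} (q4, q5, q6, q1) contributes 8 new; branch {q4=true} (q2, q3, q5, q6, q1) contributes 12 new; branch {q3=false, q4=true} (q2, q5, q6, q1) contributes 0 new; branch {q2=true, q3=true, q4=false} (q5, q6, q1) contributes 4 new. Total: 48.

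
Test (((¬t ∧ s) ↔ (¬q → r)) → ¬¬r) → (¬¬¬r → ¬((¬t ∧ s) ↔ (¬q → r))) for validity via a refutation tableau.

Valid

Assume the negation and expand:
Initial set: {¬((((¬t ∧ s) ↔ (¬q → r)) → ¬¬r) → (¬¬¬r → ¬((¬t ∧ s) ↔ (¬q → r))))}.
¬((((¬t ∧ s) ↔ (¬q → r)) → ¬¬r) → (¬¬¬r → ¬((¬t ∧ s) ↔ (¬q → r)))): α-rule — add (((¬t ∧ s) ↔ (¬q → r)) → ¬¬r), ¬(¬¬¬r → ¬((¬t ∧ s) ↔ (¬q → r))).
¬(¬¬¬r → ¬((¬t ∧ s) ↔ (¬q → r))): α-rule — add ¬¬¬r, ¬¬((¬t ∧ s) ↔ (¬q → r)).
¬¬¬r: drop double negation, giving ¬r.
(((¬t ∧ s) ↔ (¬q → r)) → ¬¬r): β-rule — branch into ¬((¬t ∧ s) ↔ (¬q → r))  //  ¬¬r.
  branch 1 (add ¬((¬t ∧ s) ↔ (¬q → r))):
    ¬¬((¬t ∧ s) ↔ (¬q → r)): β-rule — branch into (¬t ∧ s), (¬q → r)  //  ¬(¬t ∧ s), ¬(¬q → r).
      branch 1.1 (add (¬t ∧ s), (¬q → r)):
        (¬t ∧ s): α-rule — add ¬t, s.
        ¬((¬t ∧ s) ↔ (¬q → r)): β-rule — branch into (¬t ∧ s), ¬(¬q → r)  //  ¬(¬t ∧ s), (¬q → r).
          branch 1.1.1 (add (¬t ∧ s), ¬(¬q → r)):
            (¬t ∧ s): α-rule — add ¬t, s.
            ¬(¬q → r): α-rule — add ¬q, ¬r.
            (¬q → r): β-rule — branch into ¬¬q  //  r.
              branch 1.1.1.1 (add ¬¬q):
                × closes — contains both q and ¬q.
              branch 1.1.1.2 (add r):
                × closes — contains both r and ¬r.
          branch 1.1.2 (add ¬(¬t ∧ s), (¬q → r)):
            (¬q → r): β-rule — branch into ¬¬q  //  r.
              branch 1.1.2.1 (add ¬¬q):
                ¬(¬t ∧ s): β-rule — branch into ¬¬t  //  ¬s.
                  branch 1.1.2.1.1 (add ¬¬t):
                    × closes — contains both t and ¬t.
                  branch 1.1.2.1.2 (add ¬s):
                    × closes — contains both s and ¬s.
              branch 1.1.2.2 (add r):
                × closes — contains both r and ¬r.
      branch 1.2 (add ¬(¬t ∧ s), ¬(¬q → r)):
        ¬(¬q → r): α-rule — add ¬q, ¬r.
        ¬((¬t ∧ s) ↔ (¬q → r)): β-rule — branch into (¬t ∧ s), ¬(¬q → r)  //  ¬(¬t ∧ s), (¬q → r).
          branch 1.2.1 (add (¬t ∧ s), ¬(¬q → r)):
            (¬t ∧ s): α-rule — add ¬t, s.
            ¬(¬q → r): α-rule — add ¬q, ¬r.
            ¬(¬t ∧ s): β-rule — branch into ¬¬t  //  ¬s.
              branch 1.2.1.1 (add ¬¬t):
                × closes — contains both t and ¬t.
              branch 1.2.1.2 (add ¬s):
                × closes — contains both s and ¬s.
          branch 1.2.2 (add ¬(¬t ∧ s), (¬q → r)):
            ¬(¬t ∧ s): β-rule — branch into ¬¬t  //  ¬s.
              branch 1.2.2.1 (add ¬¬t):
                ¬(¬t ∧ s): β-rule — branch into ¬¬t  //  ¬s.
                  branch 1.2.2.1.1 (add ¬¬t):
                    (¬q → r): β-rule — branch into ¬¬q  //  r.
                      branch 1.2.2.1.1.1 (add ¬¬q):
                        × closes — contains both q and ¬q.
                      branch 1.2.2.1.1.2 (add r):
                        × closes — contains both r and ¬r.
                  branch 1.2.2.1.2 (add ¬s):
                    (¬q → r): β-rule — branch into ¬¬q  //  r.
                      branch 1.2.2.1.2.1 (add ¬¬q):
                        × closes — contains both q and ¬q.
                      branch 1.2.2.1.2.2 (add r):
                        × closes — contains both r and ¬r.
              branch 1.2.2.2 (add ¬s):
                ¬(¬t ∧ s): β-rule — branch into ¬¬t  //  ¬s.
                  branch 1.2.2.2.1 (add ¬¬t):
                    (¬q → r): β-rule — branch into ¬¬q  //  r.
                      branch 1.2.2.2.1.1 (add ¬¬q):
                        × closes — contains both q and ¬q.
                      branch 1.2.2.2.1.2 (add r):
                        × closes — contains both r and ¬r.
                  branch 1.2.2.2.2 (add ¬s):
                    (¬q → r): β-rule — branch into ¬¬q  //  r.
                      branch 1.2.2.2.2.1 (add ¬¬q):
                        × closes — contains both q and ¬q.
                      branch 1.2.2.2.2.2 (add r):
                        × closes — contains both r and ¬r.
  branch 2 (add ¬¬r):
    ¬¬r: drop double negation, giving r.
    × closes — contains both r and ¬r.
All 16 branches close.
Every branch closed, so the negation is unsatisfiable and the formula is valid.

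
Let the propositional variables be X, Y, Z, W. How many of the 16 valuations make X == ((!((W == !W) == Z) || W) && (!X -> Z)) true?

10

Initial set: {(X == ((!((W == !W) == Z) || W) && (!X -> Z)))}.
(X == ((!((W == !W) == Z) || W) && (!X -> Z))): β-rule — branch into X, ((!((W == !W) == Z) || W) && (!X -> Z))  //  !X, !((!((W == !W) == Z) || W) && (!X -> Z)).
  branch 1 (add X, ((!((W == !W) == Z) || W) && (!X -> Z))):
    ((!((W == !W) == Z) || W) && (!X -> Z)): α-rule — add (!((W == !W) == Z) || W), (!X -> Z).
    (!((W == !W) == Z) || W): β-rule — branch into !((W == !W) == Z)  //  W.
      branch 1.1 (add !((W == !W) == Z)):
        (!X -> Z): β-rule — branch into !!X  //  Z.
          branch 1.1.1 (add !!X):
            !((W == !W) == Z): β-rule — branch into (W == !W), !Z  //  !(W == !W), Z.
              branch 1.1.1.1 (add (W == !W), !Z):
                (W == !W): β-rule — branch into W, !W  //  !W, !!W.
                  branch 1.1.1.1.1 (add W, !W):
                    × closes — contains both W and !W.
                  branch 1.1.1.1.2 (add !W, !!W):
                    × closes — contains both W and !W.
              branch 1.1.1.2 (add !(W == !W), Z):
                !(W == !W): β-rule — branch into W, !!W  //  !W, !W.
                  branch 1.1.1.2.1 (add W, !!W):
                    ○ open, literals {W=1, X=1, Z=1}.
                  branch 1.1.1.2.2 (add !W, !W):
                    ○ open, literals {W=0, X=1, Z=1}.
          branch 1.1.2 (add Z):
            !((W == !W) == Z): β-rule — branch into (W == !W), !Z  //  !(W == !W), Z.
              branch 1.1.2.1 (add (W == !W), !Z):
                × closes — contains both Z and !Z.
              branch 1.1.2.2 (add !(W == !W), Z):
                !(W == !W): β-rule — branch into W, !!W  //  !W, !W.
                  branch 1.1.2.2.1 (add W, !!W):
                    ○ open, literals {W=1, X=1, Z=1}.
                  branch 1.1.2.2.2 (add !W, !W):
                    ○ open, literals {W=0, X=1, Z=1}.
      branch 1.2 (add W):
        (!X -> Z): β-rule — branch into !!X  //  Z.
          branch 1.2.1 (add !!X):
            ○ open, literals {W=1, X=1}.
          branch 1.2.2 (add Z):
            ○ open, literals {W=1, X=1, Z=1}.
  branch 2 (add !X, !((!((W == !W) == Z) || W) && (!X -> Z))):
    !((!((W == !W) == Z) || W) && (!X -> Z)): β-rule — branch into !(!((W == !W) == Z) || W)  //  !(!X -> Z).
      branch 2.1 (add !(!((W == !W) == Z) || W)):
        !(!((W == !W) == Z) || W): α-rule — add !!((W == !W) == Z), !W.
        !!((W == !W) == Z): β-rule — branch into (W == !W), Z  //  !(W == !W), !Z.
          branch 2.1.1 (add (W == !W), Z):
            (W == !W): β-rule — branch into W, !W  //  !W, !!W.
              branch 2.1.1.1 (add W, !W):
                × closes — contains both W and !W.
              branch 2.1.1.2 (add !W, !!W):
                × closes — contains both W and !W.
          branch 2.1.2 (add !(W == !W), !Z):
            !(W == !W): β-rule — branch into W, !!W  //  !W, !W.
              branch 2.1.2.1 (add W, !!W):
                × closes — contains both W and !W.
              branch 2.1.2.2 (add !W, !W):
                ○ open, literals {W=0, X=0, Z=0}.
      branch 2.2 (add !(!X -> Z)):
        !(!X -> Z): α-rule — add !X, !Z.
        ○ open, literals {X=0, Z=0}.
6 branches closed, 8 open.
Each open branch fixes some atoms; the unmentioned ones are free. Counting distinct full assignments: branch {W=1, X=1, Z=1} (Y) contributes 2 new; branch {W=0, X=1, Z=1} (Y) contributes 2 new; branch {W=1, X=1, Z=1} (Y) contributes 0 new; branch {W=0, X=1, Z=1} (Y) contributes 0 new; branch {W=1, X=1} (Y, Z) contributes 2 new; branch {W=1, X=1, Z=1} (Y) contributes 0 new; branch {W=0, X=0, Z=0} (Y) contributes 2 new; branch {X=0, Z=0} (Y, W) contributes 2 new. Total: 10.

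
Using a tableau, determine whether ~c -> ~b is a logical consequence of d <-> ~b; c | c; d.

Yes

Initial set: {(d <-> ~b); (c | c); d; ~(~c -> ~b)}.
~(~c -> ~b): α-rule — add ~c, ~~b.
(d <-> ~b): β-rule — branch into d, ~b  //  ~d, ~~b.
  branch 1 (add d, ~b):
    × closes — contains both b and ~b.
  branch 2 (add ~d, ~~b):
    × closes — contains both d and ~d.
All 2 branches close.
Every branch closed, so the premises entail the conclusion.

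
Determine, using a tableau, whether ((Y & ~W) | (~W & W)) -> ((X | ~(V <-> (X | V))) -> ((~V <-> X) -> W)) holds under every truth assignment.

Assume the negation and expand:
Initial set: {~(((Y & ~W) | (~W & W)) -> ((X | ~(V <-> (X | V))) -> ((~V <-> X) -> W)))}.
~(((Y & ~W) | (~W & W)) -> ((X | ~(V <-> (X | V))) -> ((~V <-> X) -> W))): α-rule — add ((Y & ~W) | (~W & W)), ~((X | ~(V <-> (X | V))) -> ((~V <-> X) -> W)).
~((X | ~(V <-> (X | V))) -> ((~V <-> X) -> W)): α-rule — add (X | ~(V <-> (X | V))), ~((~V <-> X) -> W).
~((~V <-> X) -> W): α-rule — add (~V <-> X), ~W.
((Y & ~W) | (~W & W)): β-rule — branch into (Y & ~W)  //  (~W & W).
  branch 1 (add (Y & ~W)):
    (Y & ~W): α-rule — add Y, ~W.
    (X | ~(V <-> (X | V))): β-rule — branch into X  //  ~(V <-> (X | V)).
      branch 1.1 (add X):
        (~V <-> X): β-rule — branch into ~V, X  //  ~~V, ~X.
          branch 1.1.1 (add ~V, X):
            ○ open, literals {V=0, W=0, X=1, Y=1}.
          branch 1.1.2 (add ~~V, ~X):
            × closes — contains both X and ~X.
      branch 1.2 (add ~(V <-> (X | V))):
        (~V <-> X): β-rule — branch into ~V, X  //  ~~V, ~X.
          branch 1.2.1 (add ~V, X):
            ~(V <-> (X | V)): β-rule — branch into V, ~(X | V)  //  ~V, (X | V).
              branch 1.2.1.1 (add V, ~(X | V)):
                × closes — contains both V and ~V.
              branch 1.2.1.2 (add ~V, (X | V)):
                (X | V): β-rule — branch into X  //  V.
                  branch 1.2.1.2.1 (add X):
                    ○ open, literals {V=0, W=0, X=1, Y=1}.
                  branch 1.2.1.2.2 (add V):
                    × closes — contains both V and ~V.
          branch 1.2.2 (add ~~V, ~X):
            ~(V <-> (X | V)): β-rule — branch into V, ~(X | V)  //  ~V, (X | V).
              branch 1.2.2.1 (add V, ~(X | V)):
                ~(X | V): α-rule — add ~X, ~V.
                × closes — contains both V and ~V.
              branch 1.2.2.2 (add ~V, (X | V)):
                × closes — contains both V and ~V.
  branch 2 (add (~W & W)):
    (~W & W): α-rule — add ~W, W.
    × closes — contains both W and ~W.
6 branches closed, 2 open.
An open branch gives a countermodel: V=0, W=0, X=1, Y=1 (unmentioned atoms arbitrary); under it the original formula is false.

Not valid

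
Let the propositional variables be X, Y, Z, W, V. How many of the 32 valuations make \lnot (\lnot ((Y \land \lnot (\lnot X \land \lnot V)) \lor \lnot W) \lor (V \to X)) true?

6

Initial set: {\lnot (\lnot ((Y \land \lnot (\lnot X \land \lnot V)) \lor \lnot W) \lor (V \to X))}.
\lnot (\lnot ((Y \land \lnot (\lnot X \land \lnot V)) \lor \lnot W) \lor (V \to X)): α-rule — add \lnot \lnot ((Y \land \lnot (\lnot X \land \lnot V)) \lor \lnot W), \lnot (V \to X).
\lnot (V \to X): α-rule — add V, \lnot X.
\lnot \lnot ((Y \land \lnot (\lnot X \land \lnot V)) \lor \lnot W): β-rule — branch into (Y \land \lnot (\lnot X \land \lnot V))  //  \lnot W.
  branch 1 (add (Y \land \lnot (\lnot X \land \lnot V))):
    (Y \land \lnot (\lnot X \land \lnot V)): α-rule — add Y, \lnot (\lnot X \land \lnot V).
    \lnot (\lnot X \land \lnot V): β-rule — branch into \lnot \lnot X  //  \lnot \lnot V.
      branch 1.1 (add \lnot \lnot X):
        × closes — contains both X and \lnot X.
      branch 1.2 (add \lnot \lnot V):
        ○ open, literals {V=1, X=0, Y=1}.
  branch 2 (add \lnot W):
    ○ open, literals {V=1, W=0, X=0}.
1 branch closed, 2 open.
Each open branch fixes some atoms; the unmentioned ones are free. Counting distinct full assignments: branch {V=1, X=0, Y=1} (Z, W) contributes 4 new; branch {V=1, W=0, X=0} (Y, Z) contributes 2 new. Total: 6.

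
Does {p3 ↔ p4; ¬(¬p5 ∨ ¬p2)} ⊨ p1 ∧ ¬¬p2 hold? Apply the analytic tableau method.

No

Initial set: {(p3 ↔ p4); ¬(¬p5 ∨ ¬p2); ¬(p1 ∧ ¬¬p2)}.
¬(¬p5 ∨ ¬p2): α-rule — add ¬¬p5, ¬¬p2.
(p3 ↔ p4): β-rule — branch into p3, p4  //  ¬p3, ¬p4.
  branch 1 (add p3, p4):
    ¬(p1 ∧ ¬¬p2): β-rule — branch into ¬p1  //  ¬¬¬p2.
      branch 1.1 (add ¬p1):
        ○ open, literals {p1=0, p2=1, p3=1, p4=1, p5=1}.
      branch 1.2 (add ¬¬¬p2):
        ¬¬¬p2: drop double negation, giving ¬p2.
        × closes — contains both p2 and ¬p2.
  branch 2 (add ¬p3, ¬p4):
    ¬(p1 ∧ ¬¬p2): β-rule — branch into ¬p1  //  ¬¬¬p2.
      branch 2.1 (add ¬p1):
        ○ open, literals {p1=0, p2=1, p3=0, p4=0, p5=1}.
      branch 2.2 (add ¬¬¬p2):
        ¬¬¬p2: drop double negation, giving ¬p2.
        × closes — contains both p2 and ¬p2.
2 branches closed, 2 open.
An open branch gives a countermodel: p1=0, p2=1, p3=1, p4=1, p5=1 (unmentioned atoms arbitrary); the premises hold there but the conclusion fails.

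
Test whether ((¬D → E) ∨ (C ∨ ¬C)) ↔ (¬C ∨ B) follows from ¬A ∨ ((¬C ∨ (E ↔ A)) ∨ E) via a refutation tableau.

No

Initial set: {T (¬A ∨ ((¬C ∨ (E ↔ A)) ∨ E)); F (((¬D → E) ∨ (C ∨ ¬C)) ↔ (¬C ∨ B))}.
T (¬A ∨ ((¬C ∨ (E ↔ A)) ∨ E)): β-rule — branch into T ¬A  //  T ((¬C ∨ (E ↔ A)) ∨ E).
  branch 1 (add T ¬A):
    F (((¬D → E) ∨ (C ∨ ¬C)) ↔ (¬C ∨ B)): β-rule — branch into T ((¬D → E) ∨ (C ∨ ¬C)), F (¬C ∨ B)  //  F ((¬D → E) ∨ (C ∨ ¬C)), T (¬C ∨ B).
      branch 1.1 (add T ((¬D → E) ∨ (C ∨ ¬C)), F (¬C ∨ B)):
        F (¬C ∨ B): α-rule — add F ¬C, F B.
        T ((¬D → E) ∨ (C ∨ ¬C)): β-rule — branch into T (¬D → E)  //  T (C ∨ ¬C).
          branch 1.1.1 (add T (¬D → E)):
            T (¬D → E): β-rule — branch into F ¬D  //  T E.
              branch 1.1.1.1 (add F ¬D):
                ○ open, literals {A=0, B=0, C=1, D=1}.
              branch 1.1.1.2 (add T E):
                ○ open, literals {A=0, B=0, C=1, E=1}.
          branch 1.1.2 (add T (C ∨ ¬C)):
            T (C ∨ ¬C): β-rule — branch into T C  //  T ¬C.
              branch 1.1.2.1 (add T C):
                ○ open, literals {A=0, B=0, C=1}.
              branch 1.1.2.2 (add T ¬C):
                × closes — contains both C and ¬C.
      branch 1.2 (add F ((¬D → E) ∨ (C ∨ ¬C)), T (¬C ∨ B)):
        F ((¬D → E) ∨ (C ∨ ¬C)): α-rule — add F (¬D → E), F (C ∨ ¬C).
        F (¬D → E): α-rule — add T ¬D, F E.
        F (C ∨ ¬C): α-rule — add F C, F ¬C.
        × closes — contains both C and ¬C.
  branch 2 (add T ((¬C ∨ (E ↔ A)) ∨ E)):
    F (((¬D → E) ∨ (C ∨ ¬C)) ↔ (¬C ∨ B)): β-rule — branch into T ((¬D → E) ∨ (C ∨ ¬C)), F (¬C ∨ B)  //  F ((¬D → E) ∨ (C ∨ ¬C)), T (¬C ∨ B).
      branch 2.1 (add T ((¬D → E) ∨ (C ∨ ¬C)), F (¬C ∨ B)):
        F (¬C ∨ B): α-rule — add F ¬C, F B.
        T ((¬C ∨ (E ↔ A)) ∨ E): β-rule — branch into T (¬C ∨ (E ↔ A))  //  T E.
          branch 2.1.1 (add T (¬C ∨ (E ↔ A))):
            T ((¬D → E) ∨ (C ∨ ¬C)): β-rule — branch into T (¬D → E)  //  T (C ∨ ¬C).
              branch 2.1.1.1 (add T (¬D → E)):
                T (¬C ∨ (E ↔ A)): β-rule — branch into T ¬C  //  T (E ↔ A).
                  branch 2.1.1.1.1 (add T ¬C):
                    × closes — contains both C and ¬C.
                  branch 2.1.1.1.2 (add T (E ↔ A)):
                    T (¬D → E): β-rule — branch into F ¬D  //  T E.
                      branch 2.1.1.1.2.1 (add F ¬D):
                        T (E ↔ A): β-rule — branch into T E, T A  //  F E, F A.
                          branch 2.1.1.1.2.1.1 (add T E, T A):
                            ○ open, literals {A=1, B=0, C=1, D=1, E=1}.
                          branch 2.1.1.1.2.1.2 (add F E, F A):
                            ○ open, literals {A=0, B=0, C=1, D=1, E=0}.
                      branch 2.1.1.1.2.2 (add T E):
                        T (E ↔ A): β-rule — branch into T E, T A  //  F E, F A.
                          branch 2.1.1.1.2.2.1 (add T E, T A):
                            ○ open, literals {A=1, B=0, C=1, E=1}.
                          branch 2.1.1.1.2.2.2 (add F E, F A):
                            × closes — contains both E and ¬E.
              branch 2.1.1.2 (add T (C ∨ ¬C)):
                T (¬C ∨ (E ↔ A)): β-rule — branch into T ¬C  //  T (E ↔ A).
                  branch 2.1.1.2.1 (add T ¬C):
                    × closes — contains both C and ¬C.
                  branch 2.1.1.2.2 (add T (E ↔ A)):
                    T (C ∨ ¬C): β-rule — branch into T C  //  T ¬C.
                      branch 2.1.1.2.2.1 (add T C):
                        T (E ↔ A): β-rule — branch into T E, T A  //  F E, F A.
                          branch 2.1.1.2.2.1.1 (add T E, T A):
                            ○ open, literals {A=1, B=0, C=1, E=1}.
                          branch 2.1.1.2.2.1.2 (add F E, F A):
                            ○ open, literals {A=0, B=0, C=1, E=0}.
                      branch 2.1.1.2.2.2 (add T ¬C):
                        × closes — contains both C and ¬C.
          branch 2.1.2 (add T E):
            T ((¬D → E) ∨ (C ∨ ¬C)): β-rule — branch into T (¬D → E)  //  T (C ∨ ¬C).
              branch 2.1.2.1 (add T (¬D → E)):
                T (¬D → E): β-rule — branch into F ¬D  //  T E.
                  branch 2.1.2.1.1 (add F ¬D):
                    ○ open, literals {B=0, C=1, D=1, E=1}.
                  branch 2.1.2.1.2 (add T E):
                    ○ open, literals {B=0, C=1, E=1}.
              branch 2.1.2.2 (add T (C ∨ ¬C)):
                T (C ∨ ¬C): β-rule — branch into T C  //  T ¬C.
                  branch 2.1.2.2.1 (add T C):
                    ○ open, literals {B=0, C=1, E=1}.
                  branch 2.1.2.2.2 (add T ¬C):
                    × closes — contains both C and ¬C.
      branch 2.2 (add F ((¬D → E) ∨ (C ∨ ¬C)), T (¬C ∨ B)):
        F ((¬D → E) ∨ (C ∨ ¬C)): α-rule — add F (¬D → E), F (C ∨ ¬C).
        F (¬D → E): α-rule — add T ¬D, F E.
        F (C ∨ ¬C): α-rule — add F C, F ¬C.
        × closes — contains both C and ¬C.
8 branches closed, 11 open.
An open branch gives a countermodel: A=0, B=0, C=1, D=1 (unmentioned atoms arbitrary); the premises hold there but the conclusion fails.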